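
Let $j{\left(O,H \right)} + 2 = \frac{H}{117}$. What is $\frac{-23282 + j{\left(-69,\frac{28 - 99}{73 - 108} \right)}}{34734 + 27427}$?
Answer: $- \frac{95347909}{254549295} \approx -0.37458$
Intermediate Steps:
$j{\left(O,H \right)} = -2 + \frac{H}{117}$
$\frac{-23282 + j{\left(-69,\frac{28 - 99}{73 - 108} \right)}}{34734 + 27427} = \frac{-23282 - \left(2 - \frac{\left(28 - 99\right) \frac{1}{73 - 108}}{117}\right)}{34734 + 27427} = \frac{-23282 - \left(2 - \frac{\left(-71\right) \frac{1}{-35}}{117}\right)}{62161} = \left(-23282 - \left(2 - \frac{\left(-71\right) \left(- \frac{1}{35}\right)}{117}\right)\right) \frac{1}{62161} = \left(-23282 + \left(-2 + \frac{1}{117} \cdot \frac{71}{35}\right)\right) \frac{1}{62161} = \left(-23282 + \left(-2 + \frac{71}{4095}\right)\right) \frac{1}{62161} = \left(-23282 - \frac{8119}{4095}\right) \frac{1}{62161} = \left(- \frac{95347909}{4095}\right) \frac{1}{62161} = - \frac{95347909}{254549295}$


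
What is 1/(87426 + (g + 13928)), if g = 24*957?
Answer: 1/124322 ≈ 8.0436e-6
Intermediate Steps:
g = 22968
1/(87426 + (g + 13928)) = 1/(87426 + (22968 + 13928)) = 1/(87426 + 36896) = 1/124322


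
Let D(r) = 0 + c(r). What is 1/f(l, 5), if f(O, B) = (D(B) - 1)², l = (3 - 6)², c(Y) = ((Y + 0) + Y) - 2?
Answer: 1/49 ≈ 0.020408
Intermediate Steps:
c(Y) = -2 + 2*Y (c(Y) = (Y + Y) - 2 = 2*Y - 2 = -2 + 2*Y)
l = 9 (l = (-3)² = 9)
D(r) = -2 + 2*r (D(r) = 0 + (-2 + 2*r) = -2 + 2*r)
f(O, B) = (-3 + 2*B)² (f(O, B) = ((-2 + 2*B) - 1)² = (-3 + 2*B)²)
1/f(l, 5) = 1/((-3 + 2*5)²) = 1/((-3 + 10)²) = 1/(7²) = 1/49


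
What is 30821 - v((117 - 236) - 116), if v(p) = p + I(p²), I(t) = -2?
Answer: 31058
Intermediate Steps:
v(p) = -2 + p (v(p) = p - 2 = -2 + p)
30821 - v((117 - 236) - 116) = 30821 - (-2 + ((117 - 236) - 116)) = 30821 - (-2 + (-119 - 116)) = 30821 - (-2 - 235) = 30821 - 1*(-237) = 30821 + 237 = 31058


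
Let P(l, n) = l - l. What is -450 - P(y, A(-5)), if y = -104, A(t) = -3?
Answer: -450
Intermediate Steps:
P(l, n) = 0
-450 - P(y, A(-5)) = -450 - 1*0 = -450 + 0 = -450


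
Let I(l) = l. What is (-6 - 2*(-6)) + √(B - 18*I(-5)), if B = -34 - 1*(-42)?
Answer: 6 + 7*√2 ≈ 15.899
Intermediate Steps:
B = 8 (B = -34 + 42 = 8)
(-6 - 2*(-6)) + √(B - 18*I(-5)) = (-6 - 2*(-6)) + √(8 - 18*(-5)) = (-6 + 12) + √(8 + 90) = 6 + √98 = 6 + 7*√2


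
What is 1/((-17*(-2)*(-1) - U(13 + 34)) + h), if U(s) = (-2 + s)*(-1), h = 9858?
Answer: 1/9869 ≈ 0.00010133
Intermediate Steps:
U(s) = 2 - s
1/((-17*(-2)*(-1) - U(13 + 34)) + h) = 1/((-17*(-2)*(-1) - (2 - (13 + 34))) + 9858) = 1/((34*(-1) - (2 - 1*47)) + 9858) = 1/((-34 - (2 - 47)) + 9858) = 1/((-34 - 1*(-45)) + 9858) = 1/((-34 + 45) + 9858) = 1/(11 + 9858) = 1/9869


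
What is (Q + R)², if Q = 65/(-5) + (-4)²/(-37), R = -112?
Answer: 21538881/1369 ≈ 15733.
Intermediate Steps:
Q = -497/37 (Q = 65*(-⅕) + 16*(-1/37) = -13 - 16/37 = -497/37 ≈ -13.432)
(Q + R)² = (-497/37 - 112)² = (-4641/37)² = 21538881/1369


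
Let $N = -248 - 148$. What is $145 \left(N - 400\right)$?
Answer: $-115420$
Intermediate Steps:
$N = -396$ ($N = -248 - 148 = -396$)
$145 \left(N - 400\right) = 145 \left(-396 - 400\right) = 145 \left(-796\right) = -115420$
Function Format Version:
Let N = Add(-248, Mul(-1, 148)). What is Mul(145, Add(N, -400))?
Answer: -115420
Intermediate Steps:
N = -396 (N = Add(-248, -148) = -396)
Mul(145, Add(N, -400)) = Mul(145, Add(-396, -400)) = Mul(145, -796) = -115420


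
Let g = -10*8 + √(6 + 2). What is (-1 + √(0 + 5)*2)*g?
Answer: 2*(1 - 2*√5)*(40 - √2) ≈ -267.95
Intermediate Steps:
g = -80 + 2*√2 (g = -80 + √8 = -80 + 2*√2 ≈ -77.172)
(-1 + √(0 + 5)*2)*g = (-1 + √(0 + 5)*2)*(-80 + 2*√2) = (-1 + √5*2)*(-80 + 2*√2) = (-1 + 2*√5)*(-80 + 2*√2)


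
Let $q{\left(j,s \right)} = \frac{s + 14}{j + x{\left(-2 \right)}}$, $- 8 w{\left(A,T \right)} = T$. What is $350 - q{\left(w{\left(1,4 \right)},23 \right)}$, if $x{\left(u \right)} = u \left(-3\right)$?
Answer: $\frac{3776}{11} \approx 343.27$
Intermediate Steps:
$w{\left(A,T \right)} = - \frac{T}{8}$
$x{\left(u \right)} = - 3 u$
$q{\left(j,s \right)} = \frac{14 + s}{6 + j}$ ($q{\left(j,s \right)} = \frac{s + 14}{j - -6} = \frac{14 + s}{j + 6} = \frac{14 + s}{6 + j}$)
$350 - q{\left(w{\left(1,4 \right)},23 \right)} = 350 - \frac{14 + 23}{6 - \frac{1}{2}} = 350 - \frac{1}{6 - \frac{1}{2}} \cdot 37 = 350 - \frac{1}{\frac{11}{2}} \cdot 37 = 350 - \frac{2}{11} \cdot 37 = 350 - \frac{74}{11} = \frac{3776}{11}$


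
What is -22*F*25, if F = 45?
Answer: -24750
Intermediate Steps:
-22*F*25 = -22*45*25 = -990*25 = -24750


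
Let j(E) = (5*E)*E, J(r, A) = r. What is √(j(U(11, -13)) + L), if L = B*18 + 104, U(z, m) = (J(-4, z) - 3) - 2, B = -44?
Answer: I*√283 ≈ 16.823*I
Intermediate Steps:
U(z, m) = -9 (U(z, m) = (-4 - 3) - 2 = -7 - 2 = -9)
L = -688 (L = -44*18 + 104 = -792 + 104 = -688)
j(E) = 5*E²
√(j(U(11, -13)) + L) = √(5*(-9)² - 688) = √(5*81 - 688) = √(405 - 688) = √(-283) = I*√283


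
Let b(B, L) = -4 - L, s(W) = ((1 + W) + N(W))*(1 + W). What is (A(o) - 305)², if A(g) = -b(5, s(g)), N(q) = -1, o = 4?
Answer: 78961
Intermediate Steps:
s(W) = W*(1 + W) (s(W) = ((1 + W) - 1)*(1 + W) = W*(1 + W))
A(g) = 4 + g*(1 + g) (A(g) = -(-4 - g*(1 + g)) = 4 + g*(1 + g))
(A(o) - 305)² = ((4 + 4 + 4²) - 305)² = ((4 + 4 + 16) - 305)² = (24 - 305)² = (-281)² = 78961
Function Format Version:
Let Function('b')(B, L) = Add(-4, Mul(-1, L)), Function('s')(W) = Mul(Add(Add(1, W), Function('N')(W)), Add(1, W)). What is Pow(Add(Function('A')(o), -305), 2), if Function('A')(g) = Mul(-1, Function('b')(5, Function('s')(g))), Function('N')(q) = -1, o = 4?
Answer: 78961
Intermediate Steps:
Function('s')(W) = Mul(W, Add(1, W)) (Function('s')(W) = Mul(Add(Add(1, W), -1), Add(1, W)) = Mul(W, Add(1, W)))
Function('A')(g) = Add(4, Mul(g, Add(1, g))) (Function('A')(g) = Mul(-1, Add(-4, Mul(-1, Mul(g, Add(1, g))))) = Mul(-1, Add(-4, Mul(-1, g, Add(1, g)))) = Add(4, Mul(g, Add(1, g))))
Pow(Add(Function('A')(o), -305), 2) = Pow(Add(Add(4, 4, Pow(4, 2)), -305), 2) = Pow(Add(Add(4, 4, 16), -305), 2) = Pow(Add(24, -305), 2) = Pow(-281, 2) = 78961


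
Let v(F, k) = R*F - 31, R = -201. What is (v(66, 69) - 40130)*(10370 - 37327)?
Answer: 1440231639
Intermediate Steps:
v(F, k) = -31 - 201*F (v(F, k) = -201*F - 31 = -31 - 201*F)
(v(66, 69) - 40130)*(10370 - 37327) = ((-31 - 201*66) - 40130)*(10370 - 37327) = ((-31 - 13266) - 40130)*(-26957) = (-13297 - 40130)*(-26957) = -53427*(-26957) = 1440231639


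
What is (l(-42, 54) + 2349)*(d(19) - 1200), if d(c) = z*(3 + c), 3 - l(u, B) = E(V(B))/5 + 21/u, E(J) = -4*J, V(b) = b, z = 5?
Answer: -2611313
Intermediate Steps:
l(u, B) = 3 - 21/u + 4*B/5 (l(u, B) = 3 - (-4*B/5 + 21/u) = 3 - (21/u - 4*B/5) = 3 + (-21/u + 4*B/5) = 3 - 21/u + 4*B/5)
d(c) = 15 + 5*c (d(c) = 5*(3 + c) = 15 + 5*c)
(l(-42, 54) + 2349)*(d(19) - 1200) = ((3 - 21/(-42) + (⅘)*54) + 2349)*((15 + 5*19) - 1200) = ((3 - 21*(-1/42) + 216/5) + 2349)*((15 + 95) - 1200) = ((3 + ½ + 216/5) + 2349)*(110 - 1200) = (467/10 + 2349)*(-1090) = (23957/10)*(-1090) = -2611313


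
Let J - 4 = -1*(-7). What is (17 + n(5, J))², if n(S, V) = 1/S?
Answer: 7396/25 ≈ 295.84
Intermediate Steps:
J = 11 (J = 4 - 1*(-7) = 4 + 7 = 11)
(17 + n(5, J))² = (17 + 1/5)² = (17 + ⅕)² = (86/5)² = 7396/25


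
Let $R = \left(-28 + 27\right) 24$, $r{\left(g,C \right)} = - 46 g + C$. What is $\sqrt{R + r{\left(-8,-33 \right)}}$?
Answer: $\sqrt{311} \approx 17.635$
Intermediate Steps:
$r{\left(g,C \right)} = C - 46 g$
$R = -24$ ($R = \left(-1\right) 24 = -24$)
$\sqrt{R + r{\left(-8,-33 \right)}} = \sqrt{-24 - -335} = \sqrt{-24 + \left(-33 + 368\right)} = \sqrt{-24 + 335} = \sqrt{311}$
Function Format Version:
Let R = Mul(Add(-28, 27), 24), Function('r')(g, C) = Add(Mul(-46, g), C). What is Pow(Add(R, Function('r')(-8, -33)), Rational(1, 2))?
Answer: Pow(311, Rational(1, 2)) ≈ 17.635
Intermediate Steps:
Function('r')(g, C) = Add(C, Mul(-46, g))
R = -24 (R = Mul(-1, 24) = -24)
Pow(Add(R, Function('r')(-8, -33)), Rational(1, 2)) = Pow(Add(-24, Add(-33, Mul(-46, -8))), Rational(1, 2)) = Pow(Add(-24, Add(-33, 368)), Rational(1, 2)) = Pow(Add(-24, 335), Rational(1, 2)) = Pow(311, Rational(1, 2))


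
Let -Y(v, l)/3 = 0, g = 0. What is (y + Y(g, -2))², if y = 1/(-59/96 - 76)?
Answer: 9216/54096025 ≈ 0.00017036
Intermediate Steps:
Y(v, l) = 0 (Y(v, l) = -3*0 = 0)
y = -96/7355 (y = 1/(-59*1/96 - 76) = 1/(-59/96 - 76) = 1/(-7355/96) = -96/7355 ≈ -0.013052)
(y + Y(g, -2))² = (-96/7355 + 0)² = (-96/7355)² = 9216/54096025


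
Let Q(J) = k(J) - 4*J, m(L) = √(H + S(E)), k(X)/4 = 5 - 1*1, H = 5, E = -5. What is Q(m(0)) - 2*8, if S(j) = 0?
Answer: -4*√5 ≈ -8.9443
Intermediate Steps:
k(X) = 16 (k(X) = 4*(5 - 1*1) = 4*(5 - 1) = 4*4 = 16)
m(L) = √5 (m(L) = √(5 + 0) = √5)
Q(J) = 16 - 4*J
Q(m(0)) - 2*8 = (16 - 4*√5) - 2*8 = (16 - 4*√5) - 16 = -4*√5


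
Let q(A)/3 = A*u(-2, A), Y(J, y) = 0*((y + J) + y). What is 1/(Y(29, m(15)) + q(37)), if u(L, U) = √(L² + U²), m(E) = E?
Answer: √1373/152403 ≈ 0.00024313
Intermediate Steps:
Y(J, y) = 0 (Y(J, y) = 0*((J + y) + y) = 0*(J + 2*y) = 0)
q(A) = 3*A*√(4 + A²) (q(A) = 3*(A*√((-2)² + A²)) = 3*(A*√(4 + A²)) = 3*A*√(4 + A²))
1/(Y(29, m(15)) + q(37)) = 1/(0 + 3*37*√(4 + 37²)) = 1/(0 + 3*37*√(4 + 1369)) = 1/(0 + 3*37*√1373) = 1/(0 + 111*√1373) = 1/(111*√1373) = √1373/152403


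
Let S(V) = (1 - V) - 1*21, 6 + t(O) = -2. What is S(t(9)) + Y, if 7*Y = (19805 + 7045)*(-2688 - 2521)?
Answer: -139861734/7 ≈ -1.9980e+7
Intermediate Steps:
t(O) = -8 (t(O) = -6 - 2 = -8)
S(V) = -20 - V (S(V) = (1 - V) - 21 = -20 - V)
Y = -139861650/7 (Y = ((19805 + 7045)*(-2688 - 2521))/7 = (26850*(-5209))/7 = (1/7)*(-139861650) = -139861650/7 ≈ -1.9980e+7)
S(t(9)) + Y = (-20 - 1*(-8)) - 139861650/7 = (-20 + 8) - 139861650/7 = -12 - 139861650/7 = -139861734/7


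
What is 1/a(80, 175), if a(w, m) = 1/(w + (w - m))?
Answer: -15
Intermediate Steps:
a(w, m) = 1/(-m + 2*w)
1/a(80, 175) = 1/(1/(-1*175 + 2*80)) = 1/(1/(-175 + 160)) = 1/(1/(-15)) = 1/(-1/15) = -15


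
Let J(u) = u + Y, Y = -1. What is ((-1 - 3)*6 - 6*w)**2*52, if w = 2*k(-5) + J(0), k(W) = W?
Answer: 91728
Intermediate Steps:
J(u) = -1 + u (J(u) = u - 1 = -1 + u)
w = -11 (w = 2*(-5) + (-1 + 0) = -10 - 1 = -11)
((-1 - 3)*6 - 6*w)**2*52 = ((-1 - 3)*6 - 6*(-11))**2*52 = (-4*6 + 66)**2*52 = (-24 + 66)**2*52 = 42**2*52 = 1764*52 = 91728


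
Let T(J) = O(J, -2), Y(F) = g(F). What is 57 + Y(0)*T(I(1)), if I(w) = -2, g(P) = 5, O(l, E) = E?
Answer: 47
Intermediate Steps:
Y(F) = 5
T(J) = -2
57 + Y(0)*T(I(1)) = 57 + 5*(-2) = 57 - 10 = 47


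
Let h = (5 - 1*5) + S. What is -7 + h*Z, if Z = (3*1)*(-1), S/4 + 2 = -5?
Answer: 77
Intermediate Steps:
S = -28 (S = -8 + 4*(-5) = -8 - 20 = -28)
h = -28 (h = (5 - 1*5) - 28 = (5 - 5) - 28 = 0 - 28 = -28)
Z = -3 (Z = 3*(-1) = -3)
-7 + h*Z = -7 - 28*(-3) = -7 + 84 = 77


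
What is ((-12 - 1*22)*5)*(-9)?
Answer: 1530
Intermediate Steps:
((-12 - 1*22)*5)*(-9) = ((-12 - 22)*5)*(-9) = -34*5*(-9) = -170*(-9) = 1530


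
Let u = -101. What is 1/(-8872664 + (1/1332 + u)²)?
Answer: -1774224/15723994822775 ≈ -1.1284e-7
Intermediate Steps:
1/(-8872664 + (1/1332 + u)²) = 1/(-8872664 + (1/1332 - 101)²) = 1/(-8872664 + (-134531/1332)²) = 1/(-8872664 + 18098589961/1774224) = 1/(-15723994822775/1774224) = -1774224/15723994822775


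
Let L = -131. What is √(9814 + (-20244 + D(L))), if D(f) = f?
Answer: I*√10561 ≈ 102.77*I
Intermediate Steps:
√(9814 + (-20244 + D(L))) = √(9814 + (-20244 - 131)) = √(9814 - 20375) = √(-10561) = I*√10561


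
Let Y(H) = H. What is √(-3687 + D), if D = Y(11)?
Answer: 2*I*√919 ≈ 60.63*I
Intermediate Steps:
D = 11
√(-3687 + D) = √(-3687 + 11) = √(-3676) = 2*I*√919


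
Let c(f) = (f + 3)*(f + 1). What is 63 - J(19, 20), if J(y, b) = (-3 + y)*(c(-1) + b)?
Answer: -257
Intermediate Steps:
c(f) = (1 + f)*(3 + f) (c(f) = (3 + f)*(1 + f) = (1 + f)*(3 + f))
J(y, b) = b*(-3 + y) (J(y, b) = (-3 + y)*((3 + (-1)² + 4*(-1)) + b) = (-3 + y)*((3 + 1 - 4) + b) = (-3 + y)*(0 + b) = (-3 + y)*b = b*(-3 + y))
63 - J(19, 20) = 63 - 20*(-3 + 19) = 63 - 20*16 = 63 - 1*320 = 63 - 320 = -257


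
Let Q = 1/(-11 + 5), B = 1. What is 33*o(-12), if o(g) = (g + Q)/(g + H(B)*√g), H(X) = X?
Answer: 803/26 + 803*I*√3/156 ≈ 30.885 + 8.9156*I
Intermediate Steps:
Q = -⅙ (Q = 1/(-6) = -⅙ ≈ -0.16667)
o(g) = (-⅙ + g)/(g + √g) (o(g) = (g - ⅙)/(g + 1*√g) = (-⅙ + g)/(g + √g))
33*o(-12) = 33*((-⅙ - 12)/(-12 + √(-12))) = 33*(-73/6/(-12 + 2*I*√3)) = 33*(-73/(6*(-12 + 2*I*√3))) = -803/(2*(-12 + 2*I*√3))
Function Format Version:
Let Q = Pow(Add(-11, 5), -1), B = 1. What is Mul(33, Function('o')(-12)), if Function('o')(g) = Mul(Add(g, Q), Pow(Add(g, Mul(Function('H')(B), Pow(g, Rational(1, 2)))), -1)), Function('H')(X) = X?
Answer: Add(Rational(803, 26), Mul(Rational(803, 156), I, Pow(3, Rational(1, 2)))) ≈ Add(30.885, Mul(8.9156, I))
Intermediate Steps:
Q = Rational(-1, 6) (Q = Pow(-6, -1) = Rational(-1, 6) ≈ -0.16667)
Function('o')(g) = Mul(Pow(Add(g, Pow(g, Rational(1, 2))), -1), Add(Rational(-1, 6), g)) (Function('o')(g) = Mul(Add(g, Rational(-1, 6)), Pow(Add(g, Mul(1, Pow(g, Rational(1, 2)))), -1)) = Mul(Add(Rational(-1, 6), g), Pow(Add(g, Pow(g, Rational(1, 2))), -1)) = Mul(Pow(Add(g, Pow(g, Rational(1, 2))), -1), Add(Rational(-1, 6), g)))
Mul(33, Function('o')(-12)) = Mul(33, Mul(Pow(Add(-12, Pow(-12, Rational(1, 2))), -1), Add(Rational(-1, 6), -12))) = Mul(33, Mul(Pow(Add(-12, Mul(2, I, Pow(3, Rational(1, 2)))), -1), Rational(-73, 6))) = Mul(33, Mul(Rational(-73, 6), Pow(Add(-12, Mul(2, I, Pow(3, Rational(1, 2)))), -1))) = Mul(Rational(-803, 2), Pow(Add(-12, Mul(2, I, Pow(3, Rational(1, 2)))), -1))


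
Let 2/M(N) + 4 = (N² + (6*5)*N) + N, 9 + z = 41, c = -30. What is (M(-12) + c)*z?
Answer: -27848/29 ≈ -960.28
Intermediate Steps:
z = 32 (z = -9 + 41 = 32)
M(N) = 2/(-4 + N² + 31*N) (M(N) = 2/(-4 + ((N² + (6*5)*N) + N)) = 2/(-4 + ((N² + 30*N) + N)) = 2/(-4 + (N² + 31*N)) = 2/(-4 + N² + 31*N))
(M(-12) + c)*z = (2/(-4 + (-12)² + 31*(-12)) - 30)*32 = (2/(-4 + 144 - 372) - 30)*32 = (2/(-232) - 30)*32 = (2*(-1/232) - 30)*32 = (-1/116 - 30)*32 = -3481/116*32 = -27848/29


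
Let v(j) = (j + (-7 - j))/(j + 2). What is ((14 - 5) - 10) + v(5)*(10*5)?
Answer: -51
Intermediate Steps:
v(j) = -7/(2 + j)
((14 - 5) - 10) + v(5)*(10*5) = ((14 - 5) - 10) + (-7/(2 + 5))*(10*5) = (9 - 10) - 7/7*50 = -1 - 7*⅐*50 = -1 - 1*50 = -1 - 50 = -51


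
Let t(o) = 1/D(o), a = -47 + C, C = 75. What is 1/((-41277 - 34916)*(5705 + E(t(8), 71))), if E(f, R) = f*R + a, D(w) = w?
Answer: -8/3499925455 ≈ -2.2858e-9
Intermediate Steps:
a = 28 (a = -47 + 75 = 28)
t(o) = 1/o
E(f, R) = 28 + R*f (E(f, R) = f*R + 28 = R*f + 28 = 28 + R*f)
1/((-41277 - 34916)*(5705 + E(t(8), 71))) = 1/((-41277 - 34916)*(5705 + (28 + 71/8))) = 1/(-76193*(5705 + (28 + 71*(⅛)))) = 1/(-76193*(5705 + (28 + 71/8))) = 1/(-76193*(5705 + 295/8)) = 1/(-76193*45935/8) = 1/(-3499925455/8) = -8/3499925455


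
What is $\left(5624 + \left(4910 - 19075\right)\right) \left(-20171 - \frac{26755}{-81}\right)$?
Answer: $\frac{1525134104}{9} \approx 1.6946 \cdot 10^{8}$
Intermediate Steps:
$\left(5624 + \left(4910 - 19075\right)\right) \left(-20171 - \frac{26755}{-81}\right) = \left(5624 + \left(4910 - 19075\right)\right) \left(-20171 - - \frac{26755}{81}\right) = \left(5624 - 14165\right) \left(-20171 + \frac{26755}{81}\right) = \left(-8541\right) \left(- \frac{1607096}{81}\right) = \frac{1525134104}{9}$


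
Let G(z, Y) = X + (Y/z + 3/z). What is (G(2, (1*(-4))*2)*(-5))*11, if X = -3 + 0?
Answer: 605/2 ≈ 302.50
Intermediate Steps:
X = -3
G(z, Y) = -3 + 3/z + Y/z (G(z, Y) = -3 + (Y/z + 3/z) = -3 + (3/z + Y/z) = -3 + 3/z + Y/z)
(G(2, (1*(-4))*2)*(-5))*11 = (((3 + (1*(-4))*2 - 3*2)/2)*(-5))*11 = (((3 - 4*2 - 6)/2)*(-5))*11 = (((3 - 8 - 6)/2)*(-5))*11 = (((½)*(-11))*(-5))*11 = -11/2*(-5)*11 = (55/2)*11 = 605/2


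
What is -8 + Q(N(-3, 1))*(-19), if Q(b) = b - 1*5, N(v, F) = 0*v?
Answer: 87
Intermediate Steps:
N(v, F) = 0
Q(b) = -5 + b (Q(b) = b - 5 = -5 + b)
-8 + Q(N(-3, 1))*(-19) = -8 + (-5 + 0)*(-19) = -8 - 5*(-19) = -8 + 95 = 87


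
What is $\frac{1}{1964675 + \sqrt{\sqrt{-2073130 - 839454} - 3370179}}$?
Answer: $\frac{1}{1964675 + \sqrt{-3370179 + 2 i \sqrt{728146}}} \approx 5.0899 \cdot 10^{-7} - 4.76 \cdot 10^{-10} i$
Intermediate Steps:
$\frac{1}{1964675 + \sqrt{\sqrt{-2073130 - 839454} - 3370179}} = \frac{1}{1964675 + \sqrt{\sqrt{-2912584} - 3370179}} = \frac{1}{1964675 + \sqrt{2 i \sqrt{728146} - 3370179}} = \frac{1}{1964675 + \sqrt{-3370179 + 2 i \sqrt{728146}}}$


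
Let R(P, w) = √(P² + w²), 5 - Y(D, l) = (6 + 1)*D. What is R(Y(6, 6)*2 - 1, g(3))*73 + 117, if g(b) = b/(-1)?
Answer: 117 + 219*√626 ≈ 5596.4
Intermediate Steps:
Y(D, l) = 5 - 7*D (Y(D, l) = 5 - (6 + 1)*D = 5 - 7*D)
g(b) = -b (g(b) = b*(-1) = -b)
R(Y(6, 6)*2 - 1, g(3))*73 + 117 = √(((5 - 7*6)*2 - 1)² + (-1*3)²)*73 + 117 = √(((5 - 42)*2 - 1)² + (-3)²)*73 + 117 = √((-37*2 - 1)² + 9)*73 + 117 = √((-74 - 1)² + 9)*73 + 117 = √((-75)² + 9)*73 + 117 = √(5625 + 9)*73 + 117 = √5634*73 + 117 = (3*√626)*73 + 117 = 219*√626 + 117 = 117 + 219*√626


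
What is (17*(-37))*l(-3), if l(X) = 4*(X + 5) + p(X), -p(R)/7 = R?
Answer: -18241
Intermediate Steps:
p(R) = -7*R
l(X) = 20 - 3*X (l(X) = 4*(X + 5) - 7*X = 4*(5 + X) - 7*X = (20 + 4*X) - 7*X = 20 - 3*X)
(17*(-37))*l(-3) = (17*(-37))*(20 - 3*(-3)) = -629*(20 + 9) = -629*29 = -18241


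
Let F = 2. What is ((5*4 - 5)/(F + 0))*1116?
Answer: 8370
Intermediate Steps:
((5*4 - 5)/(F + 0))*1116 = ((5*4 - 5)/(2 + 0))*1116 = ((20 - 5)/2)*1116 = (15*(1/2))*1116 = (15/2)*1116 = 8370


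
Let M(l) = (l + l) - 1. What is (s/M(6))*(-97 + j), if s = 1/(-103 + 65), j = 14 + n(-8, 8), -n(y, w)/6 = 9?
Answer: 137/418 ≈ 0.32775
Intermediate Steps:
M(l) = -1 + 2*l (M(l) = 2*l - 1 = -1 + 2*l)
n(y, w) = -54 (n(y, w) = -6*9 = -54)
j = -40 (j = 14 - 54 = -40)
s = -1/38 (s = 1/(-38) = -1/38 ≈ -0.026316)
(s/M(6))*(-97 + j) = (-1/(38*(-1 + 2*6)))*(-97 - 40) = -1/(38*(-1 + 12))*(-137) = -1/38/11*(-137) = -1/38*1/11*(-137) = -1/418*(-137) = 137/418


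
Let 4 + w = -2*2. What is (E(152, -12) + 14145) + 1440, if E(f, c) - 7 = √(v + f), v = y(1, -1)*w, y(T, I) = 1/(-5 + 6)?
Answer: 15604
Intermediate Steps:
y(T, I) = 1 (y(T, I) = 1/1 = 1)
w = -8 (w = -4 - 2*2 = -4 - 4 = -8)
v = -8 (v = 1*(-8) = -8)
E(f, c) = 7 + √(-8 + f)
(E(152, -12) + 14145) + 1440 = ((7 + √(-8 + 152)) + 14145) + 1440 = ((7 + √144) + 14145) + 1440 = ((7 + 12) + 14145) + 1440 = (19 + 14145) + 1440 = 14164 + 1440 = 15604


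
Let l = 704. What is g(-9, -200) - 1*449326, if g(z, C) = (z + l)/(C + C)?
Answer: -35946219/80 ≈ -4.4933e+5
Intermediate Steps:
g(z, C) = (704 + z)/(2*C) (g(z, C) = (z + 704)/(C + C) = (704 + z)/((2*C)) = (704 + z)*(1/(2*C)) = (704 + z)/(2*C))
g(-9, -200) - 1*449326 = (1/2)*(704 - 9)/(-200) - 1*449326 = (1/2)*(-1/200)*695 - 449326 = -139/80 - 449326 = -35946219/80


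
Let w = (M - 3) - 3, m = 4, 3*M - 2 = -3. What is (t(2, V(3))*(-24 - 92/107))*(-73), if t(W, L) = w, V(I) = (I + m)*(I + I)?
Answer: -3689420/321 ≈ -11494.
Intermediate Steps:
M = -1/3 (M = 2/3 + (1/3)*(-3) = 2/3 - 1 = -1/3 ≈ -0.33333)
V(I) = 2*I*(4 + I) (V(I) = (I + 4)*(I + I) = (4 + I)*(2*I) = 2*I*(4 + I))
w = -19/3 (w = (-1/3 - 3) - 3 = -10/3 - 3 = -19/3 ≈ -6.3333)
t(W, L) = -19/3
(t(2, V(3))*(-24 - 92/107))*(-73) = -19*(-24 - 92/107)/3*(-73) = -19/3*(-2660/107)*(-73) = (50540/321)*(-73) = -3689420/321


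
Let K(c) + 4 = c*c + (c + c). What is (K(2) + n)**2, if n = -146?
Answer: 20164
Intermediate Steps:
K(c) = -4 + c**2 + 2*c (K(c) = -4 + (c*c + (c + c)) = -4 + (c**2 + 2*c) = -4 + c**2 + 2*c)
(K(2) + n)**2 = ((-4 + 2**2 + 2*2) - 146)**2 = ((-4 + 4 + 4) - 146)**2 = (4 - 146)**2 = (-142)**2 = 20164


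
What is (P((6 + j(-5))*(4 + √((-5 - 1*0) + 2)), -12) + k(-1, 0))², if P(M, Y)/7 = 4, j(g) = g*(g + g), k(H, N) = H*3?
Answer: 625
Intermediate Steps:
k(H, N) = 3*H
j(g) = 2*g² (j(g) = g*(2*g) = 2*g²)
P(M, Y) = 28 (P(M, Y) = 7*4 = 28)
(P((6 + j(-5))*(4 + √((-5 - 1*0) + 2)), -12) + k(-1, 0))² = (28 + 3*(-1))² = (28 - 3)² = 25² = 625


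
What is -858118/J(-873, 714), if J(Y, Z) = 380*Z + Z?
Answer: -429059/136017 ≈ -3.1544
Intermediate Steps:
J(Y, Z) = 381*Z
-858118/J(-873, 714) = -858118/(381*714) = -858118/272034 = -858118*1/272034 = -429059/136017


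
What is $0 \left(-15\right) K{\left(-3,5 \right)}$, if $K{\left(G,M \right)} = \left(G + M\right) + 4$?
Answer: $0$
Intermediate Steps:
$K{\left(G,M \right)} = 4 + G + M$
$0 \left(-15\right) K{\left(-3,5 \right)} = 0 \left(-15\right) \left(4 - 3 + 5\right) = 0 \cdot 6 = 0$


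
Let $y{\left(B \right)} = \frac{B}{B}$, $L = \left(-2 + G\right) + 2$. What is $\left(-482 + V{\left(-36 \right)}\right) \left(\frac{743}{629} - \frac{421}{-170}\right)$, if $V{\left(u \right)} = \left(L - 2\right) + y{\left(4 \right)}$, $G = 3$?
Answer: $- \frac{1104336}{629} \approx -1755.7$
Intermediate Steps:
$L = 3$ ($L = \left(-2 + 3\right) + 2 = 1 + 2 = 3$)
$y{\left(B \right)} = 1$
$V{\left(u \right)} = 2$ ($V{\left(u \right)} = \left(3 - 2\right) + 1 = 1 + 1 = 2$)
$\left(-482 + V{\left(-36 \right)}\right) \left(\frac{743}{629} - \frac{421}{-170}\right) = \left(-482 + 2\right) \left(\frac{743}{629} - \frac{421}{-170}\right) = - 480 \left(743 \cdot \frac{1}{629} - - \frac{421}{170}\right) = - 480 \left(\frac{743}{629} + \frac{421}{170}\right) = \left(-480\right) \frac{23007}{6290} = - \frac{1104336}{629}$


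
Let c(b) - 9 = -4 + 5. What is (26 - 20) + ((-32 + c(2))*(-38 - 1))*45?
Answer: 38616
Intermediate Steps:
c(b) = 10 (c(b) = 9 + (-4 + 5) = 9 + 1 = 10)
(26 - 20) + ((-32 + c(2))*(-38 - 1))*45 = (26 - 20) + ((-32 + 10)*(-38 - 1))*45 = 6 - 22*(-39)*45 = 6 + 858*45 = 6 + 38610 = 38616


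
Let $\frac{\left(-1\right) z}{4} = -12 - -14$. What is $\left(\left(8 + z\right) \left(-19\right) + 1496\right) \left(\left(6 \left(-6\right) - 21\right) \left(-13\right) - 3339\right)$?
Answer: $-3886608$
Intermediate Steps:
$z = -8$ ($z = - 4 \left(-12 - -14\right) = - 4 \left(-12 + 14\right) = \left(-4\right) 2 = -8$)
$\left(\left(8 + z\right) \left(-19\right) + 1496\right) \left(\left(6 \left(-6\right) - 21\right) \left(-13\right) - 3339\right) = \left(\left(8 - 8\right) \left(-19\right) + 1496\right) \left(\left(6 \left(-6\right) - 21\right) \left(-13\right) - 3339\right) = \left(0 \left(-19\right) + 1496\right) \left(\left(-36 - 21\right) \left(-13\right) - 3339\right) = \left(0 + 1496\right) \left(\left(-57\right) \left(-13\right) - 3339\right) = 1496 \left(741 - 3339\right) = 1496 \left(-2598\right) = -3886608$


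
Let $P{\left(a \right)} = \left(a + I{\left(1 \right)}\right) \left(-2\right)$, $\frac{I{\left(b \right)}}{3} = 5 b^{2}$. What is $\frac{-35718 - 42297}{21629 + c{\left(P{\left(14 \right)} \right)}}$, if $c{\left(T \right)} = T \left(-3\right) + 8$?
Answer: $- \frac{78015}{21811} \approx -3.5769$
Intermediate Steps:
$I{\left(b \right)} = 15 b^{2}$ ($I{\left(b \right)} = 3 \cdot 5 b^{2} = 15 b^{2}$)
$P{\left(a \right)} = -30 - 2 a$ ($P{\left(a \right)} = \left(a + 15 \cdot 1^{2}\right) \left(-2\right) = \left(a + 15 \cdot 1\right) \left(-2\right) = \left(a + 15\right) \left(-2\right) = \left(15 + a\right) \left(-2\right) = -30 - 2 a$)
$c{\left(T \right)} = 8 - 3 T$ ($c{\left(T \right)} = - 3 T + 8 = 8 - 3 T$)
$\frac{-35718 - 42297}{21629 + c{\left(P{\left(14 \right)} \right)}} = \frac{-35718 - 42297}{21629 - \left(-8 + 3 \left(-30 - 28\right)\right)} = - \frac{78015}{21629 - \left(-8 + 3 \left(-30 - 28\right)\right)} = - \frac{78015}{21629 + \left(8 - -174\right)} = - \frac{78015}{21629 + \left(8 + 174\right)} = - \frac{78015}{21629 + 182} = - \frac{78015}{21811}$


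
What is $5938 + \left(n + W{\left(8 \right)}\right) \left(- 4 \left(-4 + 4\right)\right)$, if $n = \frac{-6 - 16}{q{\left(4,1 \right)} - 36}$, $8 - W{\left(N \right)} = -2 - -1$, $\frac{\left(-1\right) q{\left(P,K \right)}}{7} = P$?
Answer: $5938$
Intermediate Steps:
$q{\left(P,K \right)} = - 7 P$
$W{\left(N \right)} = 9$ ($W{\left(N \right)} = 8 - \left(-2 - -1\right) = 8 - \left(-2 + 1\right) = 8 - -1 = 8 + 1 = 9$)
$n = \frac{11}{32}$ ($n = \frac{-6 - 16}{\left(-7\right) 4 - 36} = - \frac{22}{-28 - 36} = - \frac{22}{-64} = \left(-22\right) \left(- \frac{1}{64}\right) = \frac{11}{32} \approx 0.34375$)
$5938 + \left(n + W{\left(8 \right)}\right) \left(- 4 \left(-4 + 4\right)\right) = 5938 + \left(\frac{11}{32} + 9\right) \left(- 4 \left(-4 + 4\right)\right) = 5938 + \frac{299 \left(\left(-4\right) 0\right)}{32} = 5938 + \frac{299}{32} \cdot 0 = 5938 + 0 = 5938$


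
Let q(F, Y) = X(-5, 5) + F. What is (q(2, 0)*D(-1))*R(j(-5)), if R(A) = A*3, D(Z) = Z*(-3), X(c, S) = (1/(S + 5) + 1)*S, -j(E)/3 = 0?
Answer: 0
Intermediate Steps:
j(E) = 0 (j(E) = -3*0 = 0)
X(c, S) = S*(1 + 1/(5 + S)) (X(c, S) = (1/(5 + S) + 1)*S = (1 + 1/(5 + S))*S = S*(1 + 1/(5 + S)))
q(F, Y) = 11/2 + F (q(F, Y) = 5*(6 + 5)/(5 + 5) + F = 5*11/10 + F = 5*(⅒)*11 + F = 11/2 + F)
D(Z) = -3*Z
R(A) = 3*A
(q(2, 0)*D(-1))*R(j(-5)) = ((11/2 + 2)*(-3*(-1)))*(3*0) = ((15/2)*3)*0 = (45/2)*0 = 0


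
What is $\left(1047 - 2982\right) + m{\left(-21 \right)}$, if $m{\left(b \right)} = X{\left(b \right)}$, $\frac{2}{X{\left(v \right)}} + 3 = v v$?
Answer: $- \frac{423764}{219} \approx -1935.0$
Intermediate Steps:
$X{\left(v \right)} = \frac{2}{-3 + v^{2}}$ ($X{\left(v \right)} = \frac{2}{-3 + v v} = \frac{2}{-3 + v^{2}}$)
$m{\left(b \right)} = \frac{2}{-3 + b^{2}}$
$\left(1047 - 2982\right) + m{\left(-21 \right)} = \left(1047 - 2982\right) + \frac{2}{-3 + \left(-21\right)^{2}} = -1935 + \frac{2}{-3 + 441} = -1935 + \frac{2}{438} = -1935 + 2 \cdot \frac{1}{438} = -1935 + \frac{1}{219} = - \frac{423764}{219}$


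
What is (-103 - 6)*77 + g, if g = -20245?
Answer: -28638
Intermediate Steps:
(-103 - 6)*77 + g = (-103 - 6)*77 - 20245 = -109*77 - 20245 = -8393 - 20245 = -28638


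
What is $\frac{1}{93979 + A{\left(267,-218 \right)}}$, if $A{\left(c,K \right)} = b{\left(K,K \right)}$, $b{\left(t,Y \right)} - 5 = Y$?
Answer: $\frac{1}{93766} \approx 1.0665 \cdot 10^{-5}$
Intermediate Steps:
$b{\left(t,Y \right)} = 5 + Y$
$A{\left(c,K \right)} = 5 + K$
$\frac{1}{93979 + A{\left(267,-218 \right)}} = \frac{1}{93979 + \left(5 - 218\right)} = \frac{1}{93979 - 213} = \frac{1}{93766}$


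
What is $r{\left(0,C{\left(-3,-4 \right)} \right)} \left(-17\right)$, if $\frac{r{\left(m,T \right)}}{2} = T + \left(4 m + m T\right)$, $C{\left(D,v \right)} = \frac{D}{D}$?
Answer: $-34$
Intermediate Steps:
$C{\left(D,v \right)} = 1$
$r{\left(m,T \right)} = 2 T + 8 m + 2 T m$ ($r{\left(m,T \right)} = 2 \left(T + \left(4 m + m T\right)\right) = 2 \left(T + \left(4 m + T m\right)\right) = 2 \left(T + 4 m + T m\right) = 2 T + 8 m + 2 T m$)
$r{\left(0,C{\left(-3,-4 \right)} \right)} \left(-17\right) = \left(2 \cdot 1 + 8 \cdot 0 + 2 \cdot 1 \cdot 0\right) \left(-17\right) = \left(2 + 0 + 0\right) \left(-17\right) = 2 \left(-17\right) = -34$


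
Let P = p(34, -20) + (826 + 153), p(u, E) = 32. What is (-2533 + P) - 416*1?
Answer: -1938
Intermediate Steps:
P = 1011 (P = 32 + (826 + 153) = 32 + 979 = 1011)
(-2533 + P) - 416*1 = (-2533 + 1011) - 416*1 = -1522 - 416 = -1938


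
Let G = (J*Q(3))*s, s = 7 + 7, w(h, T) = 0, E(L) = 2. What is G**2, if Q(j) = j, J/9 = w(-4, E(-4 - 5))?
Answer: 0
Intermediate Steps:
J = 0 (J = 9*0 = 0)
s = 14
G = 0 (G = (0*3)*14 = 0*14 = 0)
G**2 = 0**2 = 0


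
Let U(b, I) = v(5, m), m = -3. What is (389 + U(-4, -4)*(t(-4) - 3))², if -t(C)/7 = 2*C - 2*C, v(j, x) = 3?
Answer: 144400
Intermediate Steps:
t(C) = 0 (t(C) = -7*(2*C - 2*C) = -7*0 = 0)
U(b, I) = 3
(389 + U(-4, -4)*(t(-4) - 3))² = (389 + 3*(0 - 3))² = (389 + 3*(-3))² = (389 - 9)² = 380² = 144400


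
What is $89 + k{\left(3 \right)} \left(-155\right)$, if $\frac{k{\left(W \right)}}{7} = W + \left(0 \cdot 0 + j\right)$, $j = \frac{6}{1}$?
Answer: $-9676$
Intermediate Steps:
$j = 6$ ($j = 6 \cdot 1 = 6$)
$k{\left(W \right)} = 42 + 7 W$ ($k{\left(W \right)} = 7 \left(W + \left(0 \cdot 0 + 6\right)\right) = 7 \left(W + \left(0 + 6\right)\right) = 7 \left(W + 6\right) = 7 \left(6 + W\right) = 42 + 7 W$)
$89 + k{\left(3 \right)} \left(-155\right) = 89 + \left(42 + 7 \cdot 3\right) \left(-155\right) = 89 + \left(42 + 21\right) \left(-155\right) = 89 + 63 \left(-155\right) = 89 - 9765 = -9676$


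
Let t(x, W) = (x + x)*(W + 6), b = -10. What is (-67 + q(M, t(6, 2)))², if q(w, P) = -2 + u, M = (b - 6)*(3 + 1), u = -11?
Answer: 6400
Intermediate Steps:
M = -64 (M = (-10 - 6)*(3 + 1) = -16*4 = -64)
t(x, W) = 2*x*(6 + W) (t(x, W) = (2*x)*(6 + W) = 2*x*(6 + W))
q(w, P) = -13 (q(w, P) = -2 - 11 = -13)
(-67 + q(M, t(6, 2)))² = (-67 - 13)² = (-80)² = 6400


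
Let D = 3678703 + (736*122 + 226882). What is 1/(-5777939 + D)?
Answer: -1/1782562 ≈ -5.6099e-7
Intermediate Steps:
D = 3995377 (D = 3678703 + (89792 + 226882) = 3678703 + 316674 = 3995377)
1/(-5777939 + D) = 1/(-5777939 + 3995377) = 1/(-1782562) = -1/1782562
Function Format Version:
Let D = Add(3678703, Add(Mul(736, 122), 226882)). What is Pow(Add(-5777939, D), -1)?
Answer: Rational(-1, 1782562) ≈ -5.6099e-7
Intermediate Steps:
D = 3995377 (D = Add(3678703, Add(89792, 226882)) = Add(3678703, 316674) = 3995377)
Pow(Add(-5777939, D), -1) = Pow(Add(-5777939, 3995377), -1) = Pow(-1782562, -1) = Rational(-1, 1782562)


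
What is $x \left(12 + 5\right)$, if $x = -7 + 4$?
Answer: $-51$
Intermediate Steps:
$x = -3$
$x \left(12 + 5\right) = - 3 \left(12 + 5\right) = \left(-3\right) 17 = -51$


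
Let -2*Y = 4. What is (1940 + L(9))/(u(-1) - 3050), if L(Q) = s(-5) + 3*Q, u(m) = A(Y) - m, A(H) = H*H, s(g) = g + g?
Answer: -1957/3045 ≈ -0.64269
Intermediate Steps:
Y = -2 (Y = -1/2*4 = -2)
s(g) = 2*g
A(H) = H**2
u(m) = 4 - m (u(m) = (-2)**2 - m = 4 - m)
L(Q) = -10 + 3*Q (L(Q) = 2*(-5) + 3*Q = -10 + 3*Q)
(1940 + L(9))/(u(-1) - 3050) = (1940 + (-10 + 3*9))/((4 - 1*(-1)) - 3050) = (1940 + (-10 + 27))/((4 + 1) - 3050) = (1940 + 17)/(5 - 3050) = 1957/(-3045) = 1957*(-1/3045) = -1957/3045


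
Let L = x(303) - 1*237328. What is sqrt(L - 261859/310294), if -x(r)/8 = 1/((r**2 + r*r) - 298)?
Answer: I*sqrt(11998777575380522663518590)/7110387010 ≈ 487.16*I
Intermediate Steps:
x(r) = -8/(-298 + 2*r**2) (x(r) = -8/((r**2 + r*r) - 298) = -8/((r**2 + r**2) - 298) = -8/(2*r**2 - 298) = -8/(-298 + 2*r**2))
L = -5438371121/22915 (L = -4/(-149 + 303**2) - 1*237328 = -4/(-149 + 91809) - 237328 = -4/91660 - 237328 = -4*1/91660 - 237328 = -1/22915 - 237328 = -5438371121/22915 ≈ -2.3733e+5)
sqrt(L - 261859/310294) = sqrt(-5438371121/22915 - 261859/310294) = sqrt(-1687499929118559/7110387010) = I*sqrt(11998777575380522663518590)/7110387010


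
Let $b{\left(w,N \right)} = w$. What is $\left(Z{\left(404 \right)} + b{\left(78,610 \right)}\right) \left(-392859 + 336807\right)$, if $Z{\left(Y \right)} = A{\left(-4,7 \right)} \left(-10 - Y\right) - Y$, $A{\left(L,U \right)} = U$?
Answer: $180711648$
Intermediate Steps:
$Z{\left(Y \right)} = -70 - 8 Y$ ($Z{\left(Y \right)} = 7 \left(-10 - Y\right) - Y = \left(-70 - 7 Y\right) - Y = -70 - 8 Y$)
$\left(Z{\left(404 \right)} + b{\left(78,610 \right)}\right) \left(-392859 + 336807\right) = \left(\left(-70 - 3232\right) + 78\right) \left(-392859 + 336807\right) = \left(\left(-70 - 3232\right) + 78\right) \left(-56052\right) = \left(-3302 + 78\right) \left(-56052\right) = \left(-3224\right) \left(-56052\right) = 180711648$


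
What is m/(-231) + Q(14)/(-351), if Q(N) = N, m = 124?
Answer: -15586/27027 ≈ -0.57668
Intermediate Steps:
m/(-231) + Q(14)/(-351) = 124/(-231) + 14/(-351) = 124*(-1/231) + 14*(-1/351) = -124/231 - 14/351 = -15586/27027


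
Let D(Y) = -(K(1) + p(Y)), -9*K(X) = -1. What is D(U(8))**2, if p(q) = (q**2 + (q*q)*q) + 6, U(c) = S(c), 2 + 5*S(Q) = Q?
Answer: 108972721/1265625 ≈ 86.102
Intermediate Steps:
K(X) = 1/9 (K(X) = -1/9*(-1) = 1/9)
S(Q) = -2/5 + Q/5
U(c) = -2/5 + c/5
p(q) = 6 + q**2 + q**3 (p(q) = (q**2 + q**2*q) + 6 = (q**2 + q**3) + 6 = 6 + q**2 + q**3)
D(Y) = -55/9 - Y**2 - Y**3 (D(Y) = -(1/9 + (6 + Y**2 + Y**3)) = -(55/9 + Y**2 + Y**3) = -55/9 - Y**2 - Y**3)
D(U(8))**2 = (-55/9 - (-2/5 + (1/5)*8)**2 - (-2/5 + (1/5)*8)**3)**2 = (-55/9 - (-2/5 + 8/5)**2 - (-2/5 + 8/5)**3)**2 = (-55/9 - (6/5)**2 - (6/5)**3)**2 = (-55/9 - 1*36/25 - 1*216/125)**2 = (-55/9 - 36/25 - 216/125)**2 = (-10439/1125)**2 = 108972721/1265625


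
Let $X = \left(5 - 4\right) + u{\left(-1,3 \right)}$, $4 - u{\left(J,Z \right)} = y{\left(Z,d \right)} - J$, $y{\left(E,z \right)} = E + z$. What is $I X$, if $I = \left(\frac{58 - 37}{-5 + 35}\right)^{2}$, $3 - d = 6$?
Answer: $\frac{49}{25} \approx 1.96$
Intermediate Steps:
$d = -3$ ($d = 3 - 6 = -3$)
$u{\left(J,Z \right)} = 7 + J - Z$ ($u{\left(J,Z \right)} = 4 - \left(\left(Z - 3\right) - J\right) = 4 - \left(\left(-3 + Z\right) - J\right) = 4 - \left(-3 + Z - J\right) = 4 + \left(3 + J - Z\right) = 7 + J - Z$)
$X = 4$ ($X = \left(5 - 4\right) - -3 = 1 - -3 = 1 + 3 = 4$)
$I = \frac{49}{100}$ ($I = \left(\frac{21}{30}\right)^{2} = \left(21 \cdot \frac{1}{30}\right)^{2} = \left(\frac{7}{10}\right)^{2} = \frac{49}{100} \approx 0.49$)
$I X = \frac{49}{100} \cdot 4 = \frac{49}{25}$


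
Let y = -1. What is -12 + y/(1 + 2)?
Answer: -37/3 ≈ -12.333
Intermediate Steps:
-12 + y/(1 + 2) = -12 - 1/(1 + 2) = -12 - 1/3 = -37/3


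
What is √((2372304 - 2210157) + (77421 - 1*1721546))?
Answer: I*√1481978 ≈ 1217.4*I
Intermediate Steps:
√((2372304 - 2210157) + (77421 - 1*1721546)) = √(162147 + (77421 - 1721546)) = √(162147 - 1644125) = √(-1481978) = I*√1481978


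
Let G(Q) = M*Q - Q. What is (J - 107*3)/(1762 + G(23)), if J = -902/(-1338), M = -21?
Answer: -107149/420132 ≈ -0.25504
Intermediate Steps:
J = 451/669 (J = -902*(-1/1338) = 451/669 ≈ 0.67414)
G(Q) = -22*Q (G(Q) = -21*Q - Q = -22*Q)
(J - 107*3)/(1762 + G(23)) = (451/669 - 107*3)/(1762 - 22*23) = (451/669 - 321)/(1762 - 506) = -214298/669/1256 = -214298/669*1/1256 = -107149/420132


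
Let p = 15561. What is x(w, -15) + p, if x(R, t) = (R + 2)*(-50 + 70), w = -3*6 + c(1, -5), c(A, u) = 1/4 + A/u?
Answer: 15242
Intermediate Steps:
c(A, u) = 1/4 + A/u (c(A, u) = 1*(1/4) + A/u = 1/4 + A/u)
w = -359/20 (w = -3*6 + (1 + (1/4)*(-5))/(-5) = -18 - (1 - 5/4)/5 = -18 - 1/5*(-1/4) = -18 + 1/20 = -359/20 ≈ -17.950)
x(R, t) = 40 + 20*R (x(R, t) = (2 + R)*20 = 40 + 20*R)
x(w, -15) + p = (40 + 20*(-359/20)) + 15561 = (40 - 359) + 15561 = -319 + 15561 = 15242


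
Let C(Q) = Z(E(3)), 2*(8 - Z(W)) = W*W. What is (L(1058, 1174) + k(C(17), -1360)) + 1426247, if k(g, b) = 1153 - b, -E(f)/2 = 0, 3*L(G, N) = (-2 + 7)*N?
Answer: 4292150/3 ≈ 1.4307e+6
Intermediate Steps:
L(G, N) = 5*N/3 (L(G, N) = ((-2 + 7)*N)/3 = (5*N)/3 = 5*N/3)
E(f) = 0 (E(f) = -2*0 = 0)
Z(W) = 8 - W²/2 (Z(W) = 8 - W*W/2 = 8 - W²/2)
C(Q) = 8 (C(Q) = 8 - ½*0² = 8 - ½*0 = 8 + 0 = 8)
(L(1058, 1174) + k(C(17), -1360)) + 1426247 = ((5/3)*1174 + (1153 - 1*(-1360))) + 1426247 = (5870/3 + (1153 + 1360)) + 1426247 = (5870/3 + 2513) + 1426247 = 13409/3 + 1426247 = 4292150/3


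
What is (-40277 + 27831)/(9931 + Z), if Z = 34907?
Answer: -6223/22419 ≈ -0.27758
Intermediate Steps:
(-40277 + 27831)/(9931 + Z) = (-40277 + 27831)/(9931 + 34907) = -12446/44838 = -12446*1/44838 = -6223/22419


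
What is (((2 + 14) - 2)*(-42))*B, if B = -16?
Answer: 9408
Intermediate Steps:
(((2 + 14) - 2)*(-42))*B = (((2 + 14) - 2)*(-42))*(-16) = ((16 - 2)*(-42))*(-16) = (14*(-42))*(-16) = -588*(-16) = 9408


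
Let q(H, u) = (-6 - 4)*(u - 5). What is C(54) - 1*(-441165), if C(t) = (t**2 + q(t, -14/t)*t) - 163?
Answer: 446758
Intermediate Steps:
q(H, u) = 50 - 10*u (q(H, u) = -10*(-5 + u) = 50 - 10*u)
C(t) = -163 + t**2 + t*(50 + 140/t) (C(t) = (t**2 + (50 - (-140)/t)*t) - 163 = (t**2 + (50 + 140/t)*t) - 163 = (t**2 + t*(50 + 140/t)) - 163 = -163 + t**2 + t*(50 + 140/t))
C(54) - 1*(-441165) = (-23 + 54**2 + 50*54) - 1*(-441165) = (-23 + 2916 + 2700) + 441165 = 5593 + 441165 = 446758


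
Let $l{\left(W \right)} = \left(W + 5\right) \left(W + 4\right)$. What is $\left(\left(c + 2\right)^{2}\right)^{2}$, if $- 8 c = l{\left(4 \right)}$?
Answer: $2401$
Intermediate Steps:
$l{\left(W \right)} = \left(4 + W\right) \left(5 + W\right)$ ($l{\left(W \right)} = \left(5 + W\right) \left(4 + W\right) = \left(4 + W\right) \left(5 + W\right)$)
$c = -9$ ($c = - \frac{20 + 4^{2} + 9 \cdot 4}{8} = - \frac{20 + 16 + 36}{8} = \left(- \frac{1}{8}\right) 72 = -9$)
$\left(\left(c + 2\right)^{2}\right)^{2} = \left(\left(-9 + 2\right)^{2}\right)^{2} = \left(\left(-7\right)^{2}\right)^{2} = 49^{2} = 2401$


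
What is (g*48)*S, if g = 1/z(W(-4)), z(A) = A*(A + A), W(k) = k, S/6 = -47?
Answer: -423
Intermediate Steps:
S = -282 (S = 6*(-47) = -282)
z(A) = 2*A**2 (z(A) = A*(2*A) = 2*A**2)
g = 1/32 (g = 1/(2*(-4)**2) = 1/(2*16) = 1/32 ≈ 0.031250)
(g*48)*S = ((1/32)*48)*(-282) = (3/2)*(-282) = -423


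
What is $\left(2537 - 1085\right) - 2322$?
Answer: $-870$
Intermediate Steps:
$\left(2537 - 1085\right) - 2322 = 1452 - 2322 = -870$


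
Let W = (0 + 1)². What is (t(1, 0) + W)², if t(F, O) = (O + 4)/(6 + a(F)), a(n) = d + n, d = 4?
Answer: 225/121 ≈ 1.8595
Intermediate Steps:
W = 1 (W = 1² = 1)
a(n) = 4 + n
t(F, O) = (4 + O)/(10 + F) (t(F, O) = (O + 4)/(6 + (4 + F)) = (4 + O)/(10 + F))
(t(1, 0) + W)² = ((4 + 0)/(10 + 1) + 1)² = (4/11 + 1)² = (15/11)² = 225/121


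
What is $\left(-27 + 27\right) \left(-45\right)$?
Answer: $0$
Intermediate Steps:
$\left(-27 + 27\right) \left(-45\right) = 0 \left(-45\right) = 0$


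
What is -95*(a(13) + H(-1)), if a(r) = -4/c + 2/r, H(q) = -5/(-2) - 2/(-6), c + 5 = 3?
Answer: -36955/78 ≈ -473.78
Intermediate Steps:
c = -2 (c = -5 + 3 = -2)
H(q) = 17/6 (H(q) = -5*(-½) - 2*(-⅙) = 5/2 + ⅓ = 17/6)
a(r) = 2 + 2/r (a(r) = -4/(-2) + 2/r = -4*(-½) + 2/r = 2 + 2/r)
-95*(a(13) + H(-1)) = -95*((2 + 2/13) + 17/6) = -95*(28/13 + 17/6) = -95*389/78 = -36955/78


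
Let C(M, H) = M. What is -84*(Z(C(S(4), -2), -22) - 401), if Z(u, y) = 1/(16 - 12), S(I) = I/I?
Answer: 33663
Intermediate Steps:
S(I) = 1
Z(u, y) = 1/4
-84*(Z(C(S(4), -2), -22) - 401) = -84*(1/4 - 401) = -84*(-1603/4) = 33663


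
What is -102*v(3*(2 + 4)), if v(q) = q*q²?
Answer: -594864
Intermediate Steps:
v(q) = q³
-102*v(3*(2 + 4)) = -102*27*(2 + 4)³ = -102*(3*6)³ = -102*18³ = -102*5832 = -594864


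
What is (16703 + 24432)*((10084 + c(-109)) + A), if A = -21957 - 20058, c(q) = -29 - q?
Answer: -1310190885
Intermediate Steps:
A = -42015
(16703 + 24432)*((10084 + c(-109)) + A) = (16703 + 24432)*((10084 + (-29 - 1*(-109))) - 42015) = 41135*((10084 + (-29 + 109)) - 42015) = 41135*((10084 + 80) - 42015) = 41135*(10164 - 42015) = 41135*(-31851) = -1310190885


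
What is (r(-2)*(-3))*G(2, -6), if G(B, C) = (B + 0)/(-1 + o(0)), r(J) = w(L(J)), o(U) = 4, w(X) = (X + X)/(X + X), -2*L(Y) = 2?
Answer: -2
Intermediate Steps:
L(Y) = -1 (L(Y) = -½*2 = -1)
w(X) = 1 (w(X) = (2*X)/((2*X)) = (2*X)*(1/(2*X)) = 1)
r(J) = 1
G(B, C) = B/3 (G(B, C) = (B + 0)/(-1 + 4) = B/3)
(r(-2)*(-3))*G(2, -6) = (1*(-3))*((⅓)*2) = -3*⅔ = -2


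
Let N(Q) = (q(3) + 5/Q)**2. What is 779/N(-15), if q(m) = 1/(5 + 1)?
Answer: 28044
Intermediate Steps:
q(m) = 1/6
N(Q) = (1/6 + 5/Q)**2
779/N(-15) = 779/(((1/36)*(30 - 15)**2/(-15)**2)) = 779/(((1/36)*(1/225)*15**2)) = 779/(((1/36)*(1/225)*225)) = 779/(1/36) = 779*36 = 28044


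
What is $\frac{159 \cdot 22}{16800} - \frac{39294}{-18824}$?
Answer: $\frac{15124699}{6588400} \approx 2.2957$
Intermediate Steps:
$\frac{159 \cdot 22}{16800} - \frac{39294}{-18824} = 3498 \cdot \frac{1}{16800} - - \frac{19647}{9412} = \frac{583}{2800} + \frac{19647}{9412} = \frac{15124699}{6588400}$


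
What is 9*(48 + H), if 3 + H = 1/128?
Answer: 51849/128 ≈ 405.07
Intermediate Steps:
H = -383/128 (H = -3 + 1/128 = -383/128 ≈ -2.9922)
9*(48 + H) = 9*(48 - 383/128) = 9*(5761/128) = 51849/128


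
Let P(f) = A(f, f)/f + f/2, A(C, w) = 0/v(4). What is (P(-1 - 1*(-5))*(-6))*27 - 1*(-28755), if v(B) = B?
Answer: 28431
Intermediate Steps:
A(C, w) = 0 (A(C, w) = 0/4 = 0*(1/4) = 0)
P(f) = f/2 (P(f) = 0/f + f/2 = 0 + f*(1/2) = 0 + f/2 = f/2)
(P(-1 - 1*(-5))*(-6))*27 - 1*(-28755) = (((-1 - 1*(-5))/2)*(-6))*27 - 1*(-28755) = (((-1 + 5)/2)*(-6))*27 + 28755 = (((1/2)*4)*(-6))*27 + 28755 = (2*(-6))*27 + 28755 = -12*27 + 28755 = -324 + 28755 = 28431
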